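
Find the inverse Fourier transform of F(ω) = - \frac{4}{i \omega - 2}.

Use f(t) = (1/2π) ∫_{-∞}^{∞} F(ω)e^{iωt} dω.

f(t) = 4 e^{2 t} u\left(- t\right)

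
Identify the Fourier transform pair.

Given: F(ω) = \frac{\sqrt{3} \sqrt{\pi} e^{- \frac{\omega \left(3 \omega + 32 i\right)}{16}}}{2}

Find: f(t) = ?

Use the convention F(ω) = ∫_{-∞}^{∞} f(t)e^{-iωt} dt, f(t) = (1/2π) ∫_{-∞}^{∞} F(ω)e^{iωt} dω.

f(t) = e^{- \frac{4 \left(t - 2\right)^{2}}{3}}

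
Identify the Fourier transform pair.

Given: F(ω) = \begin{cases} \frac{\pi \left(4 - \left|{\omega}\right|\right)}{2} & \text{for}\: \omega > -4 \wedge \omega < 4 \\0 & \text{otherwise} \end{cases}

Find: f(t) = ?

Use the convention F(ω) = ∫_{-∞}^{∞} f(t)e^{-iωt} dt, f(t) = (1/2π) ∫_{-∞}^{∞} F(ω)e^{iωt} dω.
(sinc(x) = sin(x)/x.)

f(t) = 4 \operatorname{sinc}^{2}{\left(2 t \right)}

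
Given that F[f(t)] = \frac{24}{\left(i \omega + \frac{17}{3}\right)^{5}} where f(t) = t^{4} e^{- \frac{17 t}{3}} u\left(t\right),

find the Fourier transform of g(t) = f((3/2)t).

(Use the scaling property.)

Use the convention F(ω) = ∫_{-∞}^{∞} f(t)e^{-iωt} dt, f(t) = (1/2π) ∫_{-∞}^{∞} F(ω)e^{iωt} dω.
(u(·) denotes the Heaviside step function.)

F[g](ω) = \frac{3888}{\left(2 i \omega + 17\right)^{5}}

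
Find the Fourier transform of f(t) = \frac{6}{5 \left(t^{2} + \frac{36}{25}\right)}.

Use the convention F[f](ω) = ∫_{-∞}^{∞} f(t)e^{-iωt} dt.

F(ω) = \pi e^{- \frac{6 \left|{\omega}\right|}{5}}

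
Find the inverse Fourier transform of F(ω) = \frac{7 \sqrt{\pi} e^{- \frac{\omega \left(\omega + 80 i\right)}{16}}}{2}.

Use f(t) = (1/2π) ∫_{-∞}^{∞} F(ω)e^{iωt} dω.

f(t) = 7 e^{- 4 \left(t - 5\right)^{2}}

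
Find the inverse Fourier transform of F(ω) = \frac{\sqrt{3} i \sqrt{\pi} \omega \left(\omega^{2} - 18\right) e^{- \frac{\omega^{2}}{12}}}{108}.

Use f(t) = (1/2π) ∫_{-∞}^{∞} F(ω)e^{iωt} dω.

f(t) = 6 t^{3} e^{- 3 t^{2}}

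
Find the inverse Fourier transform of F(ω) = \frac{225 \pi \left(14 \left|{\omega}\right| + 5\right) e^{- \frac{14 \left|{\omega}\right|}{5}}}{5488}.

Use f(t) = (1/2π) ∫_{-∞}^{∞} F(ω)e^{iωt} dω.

f(t) = \frac{9}{\left(t^{2} + \frac{196}{25}\right)^{2}}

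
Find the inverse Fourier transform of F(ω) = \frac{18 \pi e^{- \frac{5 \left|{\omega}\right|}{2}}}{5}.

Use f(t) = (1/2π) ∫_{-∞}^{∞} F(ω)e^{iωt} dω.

f(t) = \frac{9}{t^{2} + \frac{25}{4}}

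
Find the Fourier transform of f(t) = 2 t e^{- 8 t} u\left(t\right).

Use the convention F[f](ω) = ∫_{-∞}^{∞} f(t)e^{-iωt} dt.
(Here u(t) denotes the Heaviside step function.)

F(ω) = \frac{2}{\left(i \omega + 8\right)^{2}}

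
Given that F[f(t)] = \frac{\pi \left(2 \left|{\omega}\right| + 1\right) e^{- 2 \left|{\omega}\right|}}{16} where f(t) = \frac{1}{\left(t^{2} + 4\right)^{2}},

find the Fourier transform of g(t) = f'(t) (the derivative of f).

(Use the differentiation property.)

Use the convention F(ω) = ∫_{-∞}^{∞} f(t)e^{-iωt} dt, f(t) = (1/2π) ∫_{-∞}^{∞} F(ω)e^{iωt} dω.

F[g](ω) = \frac{i \pi \omega \left(2 \left|{\omega}\right| + 1\right) e^{- 2 \left|{\omega}\right|}}{16}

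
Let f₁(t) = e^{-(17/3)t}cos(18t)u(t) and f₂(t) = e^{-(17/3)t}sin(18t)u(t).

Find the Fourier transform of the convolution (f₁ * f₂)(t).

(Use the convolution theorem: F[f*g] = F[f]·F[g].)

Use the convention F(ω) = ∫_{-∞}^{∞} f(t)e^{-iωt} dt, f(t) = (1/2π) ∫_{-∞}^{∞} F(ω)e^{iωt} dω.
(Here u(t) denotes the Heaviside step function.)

F[f₁*f₂](ω) = \frac{486 \left(3 i \omega + 17\right)}{\left(\left(3 i \omega + 17\right)^{2} + 2916\right)^{2}}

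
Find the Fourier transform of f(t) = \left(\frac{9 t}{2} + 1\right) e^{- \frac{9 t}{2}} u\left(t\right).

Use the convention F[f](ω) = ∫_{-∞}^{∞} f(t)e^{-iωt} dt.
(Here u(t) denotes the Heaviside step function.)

F(ω) = \frac{4 \left(- i \omega - 9\right)}{4 \omega^{2} - 36 i \omega - 81}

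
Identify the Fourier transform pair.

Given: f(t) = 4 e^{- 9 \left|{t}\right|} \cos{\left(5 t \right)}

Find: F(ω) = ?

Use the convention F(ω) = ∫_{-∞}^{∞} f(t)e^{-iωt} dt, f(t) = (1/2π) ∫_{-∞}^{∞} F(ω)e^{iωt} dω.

F(ω) = \frac{72 \left(\omega^{2} + 106\right)}{\omega^{4} + 112 \omega^{2} + 11236}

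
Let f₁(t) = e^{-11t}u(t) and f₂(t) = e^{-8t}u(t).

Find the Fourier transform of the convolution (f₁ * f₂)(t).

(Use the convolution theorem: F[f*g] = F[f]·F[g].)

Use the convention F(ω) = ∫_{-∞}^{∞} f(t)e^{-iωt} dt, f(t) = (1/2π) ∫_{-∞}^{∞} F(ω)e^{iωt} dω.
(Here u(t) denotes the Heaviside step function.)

F[f₁*f₂](ω) = \frac{1}{\left(i \omega + 8\right) \left(i \omega + 11\right)}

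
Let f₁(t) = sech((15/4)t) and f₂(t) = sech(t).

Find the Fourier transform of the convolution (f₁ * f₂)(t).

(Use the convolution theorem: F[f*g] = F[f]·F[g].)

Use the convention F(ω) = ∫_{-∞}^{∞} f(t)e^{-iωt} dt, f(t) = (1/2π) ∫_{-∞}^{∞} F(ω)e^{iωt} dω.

F[f₁*f₂](ω) = \frac{4 \pi^{2}}{15 \cosh{\left(\frac{2 \pi \omega}{15} \right)} \cosh{\left(\frac{\pi \omega}{2} \right)}}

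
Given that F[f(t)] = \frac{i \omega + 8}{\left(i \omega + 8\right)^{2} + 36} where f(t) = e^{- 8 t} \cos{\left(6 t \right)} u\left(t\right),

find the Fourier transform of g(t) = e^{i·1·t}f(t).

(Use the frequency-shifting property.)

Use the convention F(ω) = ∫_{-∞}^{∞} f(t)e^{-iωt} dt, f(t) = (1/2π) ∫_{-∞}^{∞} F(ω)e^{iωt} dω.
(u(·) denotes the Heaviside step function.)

F[g](ω) = \frac{i \left(\omega - 1\right) + 8}{\left(i \left(\omega - 1\right) + 8\right)^{2} + 36}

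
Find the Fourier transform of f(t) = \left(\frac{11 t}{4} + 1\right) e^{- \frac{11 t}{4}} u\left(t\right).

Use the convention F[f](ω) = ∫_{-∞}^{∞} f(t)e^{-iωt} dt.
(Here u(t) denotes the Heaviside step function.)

F(ω) = \frac{8 \left(- 2 i \omega - 11\right)}{16 \omega^{2} - 88 i \omega - 121}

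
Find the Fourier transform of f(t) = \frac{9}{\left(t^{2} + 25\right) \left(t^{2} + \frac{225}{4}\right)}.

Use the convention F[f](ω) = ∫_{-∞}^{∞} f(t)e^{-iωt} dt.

F(ω) = \frac{36 \pi e^{- 5 \left|{\omega}\right|}}{625} - \frac{24 \pi e^{- \frac{15 \left|{\omega}\right|}{2}}}{625}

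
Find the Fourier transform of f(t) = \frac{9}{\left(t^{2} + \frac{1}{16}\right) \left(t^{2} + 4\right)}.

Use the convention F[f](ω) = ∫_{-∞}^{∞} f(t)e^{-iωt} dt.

F(ω) = - \frac{8 \pi e^{- 2 \left|{\omega}\right|}}{7} + \frac{64 \pi e^{- \frac{\left|{\omega}\right|}{4}}}{7}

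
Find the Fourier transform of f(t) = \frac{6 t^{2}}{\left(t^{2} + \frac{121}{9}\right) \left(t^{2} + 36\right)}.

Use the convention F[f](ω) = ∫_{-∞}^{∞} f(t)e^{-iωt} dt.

F(ω) = \frac{324 \pi e^{- 6 \left|{\omega}\right|}}{203} - \frac{198 \pi e^{- \frac{11 \left|{\omega}\right|}{3}}}{203}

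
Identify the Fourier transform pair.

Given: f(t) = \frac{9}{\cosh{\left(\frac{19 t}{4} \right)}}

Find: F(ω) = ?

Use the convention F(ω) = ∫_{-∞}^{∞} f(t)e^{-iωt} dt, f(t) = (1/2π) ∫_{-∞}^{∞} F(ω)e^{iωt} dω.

F(ω) = \frac{36 \pi}{19 \cosh{\left(\frac{2 \pi \omega}{19} \right)}}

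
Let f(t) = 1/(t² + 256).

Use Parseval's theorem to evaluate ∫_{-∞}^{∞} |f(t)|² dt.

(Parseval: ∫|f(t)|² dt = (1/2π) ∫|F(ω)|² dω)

∫|f(t)|² dt = \frac{\pi}{8192}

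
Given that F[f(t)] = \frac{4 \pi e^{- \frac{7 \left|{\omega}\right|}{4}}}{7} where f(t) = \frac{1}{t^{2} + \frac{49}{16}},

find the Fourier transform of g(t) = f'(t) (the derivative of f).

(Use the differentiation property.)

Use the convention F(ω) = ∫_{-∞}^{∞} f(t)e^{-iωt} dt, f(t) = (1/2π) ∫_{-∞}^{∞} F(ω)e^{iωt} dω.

F[g](ω) = \frac{4 i \pi \omega e^{- \frac{7 \left|{\omega}\right|}{4}}}{7}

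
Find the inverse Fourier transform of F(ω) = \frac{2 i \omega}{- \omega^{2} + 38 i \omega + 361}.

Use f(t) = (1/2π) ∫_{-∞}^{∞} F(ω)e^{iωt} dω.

f(t) = 2 \left(1 - 19 t\right) e^{- 19 t} u\left(t\right)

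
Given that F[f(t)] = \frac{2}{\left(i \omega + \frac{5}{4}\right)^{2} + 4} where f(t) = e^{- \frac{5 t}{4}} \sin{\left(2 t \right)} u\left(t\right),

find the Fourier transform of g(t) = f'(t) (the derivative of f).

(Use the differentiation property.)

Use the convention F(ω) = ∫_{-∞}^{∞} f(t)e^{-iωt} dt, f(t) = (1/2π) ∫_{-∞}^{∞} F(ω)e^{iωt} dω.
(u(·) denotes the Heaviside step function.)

F[g](ω) = \frac{32 i \omega}{\left(4 i \omega + 5\right)^{2} + 64}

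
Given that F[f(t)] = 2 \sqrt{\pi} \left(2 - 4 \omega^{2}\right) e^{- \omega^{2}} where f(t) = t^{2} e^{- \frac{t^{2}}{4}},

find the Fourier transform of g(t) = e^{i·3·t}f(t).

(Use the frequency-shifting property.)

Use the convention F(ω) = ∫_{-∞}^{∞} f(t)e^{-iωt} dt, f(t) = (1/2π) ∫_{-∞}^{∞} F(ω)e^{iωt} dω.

F[g](ω) = \sqrt{\pi} \left(4 - 8 \left(\omega - 3\right)^{2}\right) e^{- \left(\omega - 3\right)^{2}}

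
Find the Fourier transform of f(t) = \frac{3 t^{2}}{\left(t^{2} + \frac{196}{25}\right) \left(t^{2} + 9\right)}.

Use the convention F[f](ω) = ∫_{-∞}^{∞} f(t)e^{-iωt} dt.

F(ω) = \frac{225 \pi e^{- 3 \left|{\omega}\right|}}{29} - \frac{210 \pi e^{- \frac{14 \left|{\omega}\right|}{5}}}{29}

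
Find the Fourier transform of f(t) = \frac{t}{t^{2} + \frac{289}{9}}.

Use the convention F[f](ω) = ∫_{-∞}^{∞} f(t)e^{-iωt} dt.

F(ω) = - i \pi e^{- \frac{17 \left|{\omega}\right|}{3}} \operatorname{sign}{\left(\omega \right)}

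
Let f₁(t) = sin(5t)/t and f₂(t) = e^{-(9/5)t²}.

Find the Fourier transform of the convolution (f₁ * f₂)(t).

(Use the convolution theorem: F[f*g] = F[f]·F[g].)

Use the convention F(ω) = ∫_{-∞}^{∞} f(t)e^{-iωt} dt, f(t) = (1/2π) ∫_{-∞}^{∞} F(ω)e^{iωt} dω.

F[f₁*f₂](ω) = \begin{cases} \frac{\sqrt{5} \pi^{\frac{3}{2}} e^{- \frac{5 \omega^{2}}{36}}}{3} & \text{for}\: \omega > -5 \wedge \omega < 5 \\0 & \text{otherwise} \end{cases}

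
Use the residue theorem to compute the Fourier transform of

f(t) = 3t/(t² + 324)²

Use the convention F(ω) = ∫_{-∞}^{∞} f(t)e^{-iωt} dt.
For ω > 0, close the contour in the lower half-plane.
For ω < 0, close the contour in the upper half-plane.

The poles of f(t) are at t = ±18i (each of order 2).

Let g(z) = f(z)e^{-iωz}; for large |z| the factor e^{-iωz} decays in the lower half-plane when ω > 0 and in the upper half-plane when ω < 0.

Case ω > 0 (lower half-plane, clockwise contour ⇒ F(ω) = -2πi·ΣRes):
  Res_{z = - 18 i} g(z) = \frac{\omega e^{- 18 \omega}}{24} (pole of order 2)
  F(ω) = -2πi·ΣRes = - \frac{i \pi \omega e^{- 18 \omega}}{12}

Case ω < 0 (upper half-plane, counterclockwise contour ⇒ F(ω) = +2πi·ΣRes):
  Res_{z = 18 i} g(z) = - \frac{\omega e^{18 \omega}}{24} (pole of order 2)
  F(ω) = 2πi·ΣRes = - \frac{i \pi \omega e^{18 \omega}}{12}

Both cases combine into a single formula in |ω|:

F(ω) = - \frac{i \pi \omega e^{- 18 \left|{\omega}\right|}}{12}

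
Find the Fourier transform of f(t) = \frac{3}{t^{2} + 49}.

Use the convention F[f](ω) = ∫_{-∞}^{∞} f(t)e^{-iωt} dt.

F(ω) = \frac{3 \pi e^{- 7 \left|{\omega}\right|}}{7}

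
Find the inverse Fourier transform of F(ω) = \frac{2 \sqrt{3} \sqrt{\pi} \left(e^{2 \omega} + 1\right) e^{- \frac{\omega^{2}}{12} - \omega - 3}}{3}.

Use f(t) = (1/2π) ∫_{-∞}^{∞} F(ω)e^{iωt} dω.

f(t) = 4 e^{- 3 t^{2}} \cos{\left(6 t \right)}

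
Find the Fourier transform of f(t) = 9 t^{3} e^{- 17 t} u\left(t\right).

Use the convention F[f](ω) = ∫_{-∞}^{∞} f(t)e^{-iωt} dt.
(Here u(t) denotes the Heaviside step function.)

F(ω) = \frac{54}{\left(i \omega + 17\right)^{4}}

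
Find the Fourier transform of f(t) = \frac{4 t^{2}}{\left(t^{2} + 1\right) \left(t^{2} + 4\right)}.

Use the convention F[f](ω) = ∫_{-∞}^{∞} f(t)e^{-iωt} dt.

F(ω) = \frac{4 \pi \left(2 - e^{\left|{\omega}\right|}\right) e^{- 2 \left|{\omega}\right|}}{3}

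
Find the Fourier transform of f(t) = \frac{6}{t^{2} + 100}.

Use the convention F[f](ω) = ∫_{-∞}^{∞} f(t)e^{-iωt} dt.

F(ω) = \frac{3 \pi e^{- 10 \left|{\omega}\right|}}{5}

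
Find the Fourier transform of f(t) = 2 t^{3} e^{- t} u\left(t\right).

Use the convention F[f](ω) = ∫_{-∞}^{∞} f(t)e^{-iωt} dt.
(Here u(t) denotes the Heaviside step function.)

F(ω) = \frac{12}{\left(i \omega + 1\right)^{4}}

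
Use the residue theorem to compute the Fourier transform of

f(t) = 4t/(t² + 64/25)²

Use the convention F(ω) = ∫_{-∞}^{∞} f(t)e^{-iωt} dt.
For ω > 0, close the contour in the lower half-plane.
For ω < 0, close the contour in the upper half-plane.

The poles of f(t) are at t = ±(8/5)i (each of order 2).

Let g(z) = f(z)e^{-iωz}; for large |z| the factor e^{-iωz} decays in the lower half-plane when ω > 0 and in the upper half-plane when ω < 0.

Case ω > 0 (lower half-plane, clockwise contour ⇒ F(ω) = -2πi·ΣRes):
  Res_{z = - \frac{8 i}{5}} g(z) = \frac{5 \omega e^{- \frac{8 \omega}{5}}}{8} (pole of order 2)
  F(ω) = -2πi·ΣRes = - \frac{5 i \pi \omega e^{- \frac{8 \omega}{5}}}{4}

Case ω < 0 (upper half-plane, counterclockwise contour ⇒ F(ω) = +2πi·ΣRes):
  Res_{z = \frac{8 i}{5}} g(z) = - \frac{5 \omega e^{\frac{8 \omega}{5}}}{8} (pole of order 2)
  F(ω) = 2πi·ΣRes = - \frac{5 i \pi \omega e^{\frac{8 \omega}{5}}}{4}

Both cases combine into a single formula in |ω|:

F(ω) = - \frac{5 i \pi \omega e^{- \frac{8 \left|{\omega}\right|}{5}}}{4}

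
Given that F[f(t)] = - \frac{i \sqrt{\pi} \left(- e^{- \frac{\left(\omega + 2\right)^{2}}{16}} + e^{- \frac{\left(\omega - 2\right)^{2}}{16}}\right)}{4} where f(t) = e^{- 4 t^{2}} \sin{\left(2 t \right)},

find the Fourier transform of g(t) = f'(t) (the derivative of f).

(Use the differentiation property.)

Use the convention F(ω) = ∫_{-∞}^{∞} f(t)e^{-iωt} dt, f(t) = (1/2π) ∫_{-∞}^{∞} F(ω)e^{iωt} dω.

F[g](ω) = \frac{\sqrt{\pi} \omega \left(e^{\frac{\omega}{2}} - 1\right) e^{- \frac{\omega^{2}}{16} - \frac{\omega}{4} - \frac{1}{4}}}{4}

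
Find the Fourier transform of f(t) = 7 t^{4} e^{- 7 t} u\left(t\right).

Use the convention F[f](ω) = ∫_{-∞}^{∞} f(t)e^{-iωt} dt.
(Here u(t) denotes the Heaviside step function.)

F(ω) = \frac{168}{\left(i \omega + 7\right)^{5}}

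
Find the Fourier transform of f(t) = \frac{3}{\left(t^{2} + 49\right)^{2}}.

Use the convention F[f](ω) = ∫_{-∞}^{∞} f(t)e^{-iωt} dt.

F(ω) = \frac{3 \pi \left(7 \left|{\omega}\right| + 1\right) e^{- 7 \left|{\omega}\right|}}{686}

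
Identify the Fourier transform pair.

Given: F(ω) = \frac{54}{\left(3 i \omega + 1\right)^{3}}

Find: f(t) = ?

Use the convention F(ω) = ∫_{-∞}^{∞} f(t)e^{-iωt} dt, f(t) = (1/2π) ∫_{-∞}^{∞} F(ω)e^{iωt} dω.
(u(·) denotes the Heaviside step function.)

f(t) = t^{2} e^{- \frac{t}{3}} u\left(t\right)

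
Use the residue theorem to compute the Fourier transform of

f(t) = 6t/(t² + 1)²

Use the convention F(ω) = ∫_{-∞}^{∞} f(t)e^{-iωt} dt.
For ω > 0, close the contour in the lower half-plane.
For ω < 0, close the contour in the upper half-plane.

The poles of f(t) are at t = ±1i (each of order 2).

Let g(z) = f(z)e^{-iωz}; for large |z| the factor e^{-iωz} decays in the lower half-plane when ω > 0 and in the upper half-plane when ω < 0.

Case ω > 0 (lower half-plane, clockwise contour ⇒ F(ω) = -2πi·ΣRes):
  Res_{z = - i} g(z) = \frac{3 \omega e^{- \omega}}{2} (pole of order 2)
  F(ω) = -2πi·ΣRes = - 3 i \pi \omega e^{- \omega}

Case ω < 0 (upper half-plane, counterclockwise contour ⇒ F(ω) = +2πi·ΣRes):
  Res_{z = i} g(z) = - \frac{3 \omega e^{\omega}}{2} (pole of order 2)
  F(ω) = 2πi·ΣRes = - 3 i \pi \omega e^{\omega}

Both cases combine into a single formula in |ω|:

F(ω) = - 3 i \pi \omega e^{- \left|{\omega}\right|}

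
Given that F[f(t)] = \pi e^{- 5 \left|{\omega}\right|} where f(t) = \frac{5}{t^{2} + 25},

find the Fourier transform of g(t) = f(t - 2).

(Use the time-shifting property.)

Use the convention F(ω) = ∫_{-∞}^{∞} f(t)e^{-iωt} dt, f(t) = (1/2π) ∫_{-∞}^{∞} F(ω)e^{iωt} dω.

F[g](ω) = \pi e^{- 2 i \omega - 5 \left|{\omega}\right|}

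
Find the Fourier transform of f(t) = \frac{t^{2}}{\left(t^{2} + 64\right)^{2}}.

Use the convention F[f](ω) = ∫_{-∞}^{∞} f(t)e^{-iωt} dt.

F(ω) = \frac{\pi \left(1 - 8 \left|{\omega}\right|\right) e^{- 8 \left|{\omega}\right|}}{16}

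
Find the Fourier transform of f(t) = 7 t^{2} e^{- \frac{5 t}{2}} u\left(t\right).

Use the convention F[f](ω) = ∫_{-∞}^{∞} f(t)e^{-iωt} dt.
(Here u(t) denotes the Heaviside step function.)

F(ω) = \frac{112}{\left(2 i \omega + 5\right)^{3}}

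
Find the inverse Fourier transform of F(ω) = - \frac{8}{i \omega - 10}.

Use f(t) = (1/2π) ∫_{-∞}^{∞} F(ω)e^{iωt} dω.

f(t) = 8 e^{10 t} u\left(- t\right)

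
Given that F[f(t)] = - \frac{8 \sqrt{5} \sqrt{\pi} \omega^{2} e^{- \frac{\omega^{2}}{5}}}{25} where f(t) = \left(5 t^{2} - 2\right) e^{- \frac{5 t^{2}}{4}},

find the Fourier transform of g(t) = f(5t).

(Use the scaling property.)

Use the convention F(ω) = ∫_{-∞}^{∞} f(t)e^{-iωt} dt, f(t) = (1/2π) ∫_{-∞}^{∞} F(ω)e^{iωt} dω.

F[g](ω) = - \frac{8 \sqrt{5} \sqrt{\pi} \omega^{2} e^{- \frac{\omega^{2}}{125}}}{3125}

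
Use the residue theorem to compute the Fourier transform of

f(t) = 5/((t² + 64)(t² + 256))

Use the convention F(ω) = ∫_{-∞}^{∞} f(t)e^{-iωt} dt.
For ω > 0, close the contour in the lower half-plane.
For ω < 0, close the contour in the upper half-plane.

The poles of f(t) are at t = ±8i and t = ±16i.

Let g(z) = f(z)e^{-iωz}; for large |z| the factor e^{-iωz} decays in the lower half-plane when ω > 0 and in the upper half-plane when ω < 0.

Case ω > 0 (lower half-plane, clockwise contour ⇒ F(ω) = -2πi·ΣRes):
  Res_{z = - 8 i} g(z) = \frac{5 i e^{- 8 \omega}}{3072}
  Res_{z = - 16 i} g(z) = - \frac{5 i e^{- 16 \omega}}{6144}
  F(ω) = -2πi·ΣRes = \frac{5 \pi \left(2 e^{8 \omega} - 1\right) e^{- 16 \omega}}{3072}

Case ω < 0 (upper half-plane, counterclockwise contour ⇒ F(ω) = +2πi·ΣRes):
  Res_{z = 8 i} g(z) = - \frac{5 i e^{8 \omega}}{3072}
  Res_{z = 16 i} g(z) = \frac{5 i e^{16 \omega}}{6144}
  F(ω) = 2πi·ΣRes = \frac{5 \pi \left(2 - e^{8 \omega}\right) e^{8 \omega}}{3072}

Both cases combine into a single formula in |ω|:

F(ω) = \frac{5 \pi \left(2 e^{8 \left|{\omega}\right|} - 1\right) e^{- 16 \left|{\omega}\right|}}{3072}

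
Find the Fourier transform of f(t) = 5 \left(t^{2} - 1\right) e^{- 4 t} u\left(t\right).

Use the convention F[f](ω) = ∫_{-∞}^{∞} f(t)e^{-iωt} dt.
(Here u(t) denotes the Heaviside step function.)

F(ω) = \frac{5 \left(2 i \omega - \left(i \omega + 4\right)^{3} + 8\right)}{\left(i \omega + 4\right)^{4}}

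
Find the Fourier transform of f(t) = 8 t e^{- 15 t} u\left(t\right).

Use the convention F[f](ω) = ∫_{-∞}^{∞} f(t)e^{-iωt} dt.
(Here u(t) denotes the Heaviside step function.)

F(ω) = \frac{8}{\left(i \omega + 15\right)^{2}}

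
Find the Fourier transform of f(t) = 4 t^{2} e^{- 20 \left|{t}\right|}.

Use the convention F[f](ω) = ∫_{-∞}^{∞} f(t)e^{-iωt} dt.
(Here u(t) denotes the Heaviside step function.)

F(ω) = \frac{320 \left(400 - 3 \omega^{2}\right)}{\left(\omega^{2} + 400\right)^{3}}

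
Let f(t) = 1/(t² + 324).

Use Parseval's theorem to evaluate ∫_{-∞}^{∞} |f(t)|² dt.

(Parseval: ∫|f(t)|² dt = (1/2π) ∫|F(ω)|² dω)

∫|f(t)|² dt = \frac{\pi}{11664}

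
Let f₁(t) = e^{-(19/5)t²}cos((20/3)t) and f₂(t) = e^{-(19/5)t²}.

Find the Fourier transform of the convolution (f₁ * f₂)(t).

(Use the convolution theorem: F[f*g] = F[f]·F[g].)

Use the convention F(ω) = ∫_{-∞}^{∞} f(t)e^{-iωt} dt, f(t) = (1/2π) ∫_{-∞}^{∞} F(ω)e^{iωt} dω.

F[f₁*f₂](ω) = \frac{5 \pi \left(e^{\frac{100 \omega}{57}} + 1\right) e^{- \frac{5 \omega^{2}}{38} - \frac{50 \omega}{57} - \frac{500}{171}}}{38}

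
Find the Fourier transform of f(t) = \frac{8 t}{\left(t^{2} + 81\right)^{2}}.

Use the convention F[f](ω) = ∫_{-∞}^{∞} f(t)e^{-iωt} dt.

F(ω) = - \frac{4 i \pi \omega e^{- 9 \left|{\omega}\right|}}{9}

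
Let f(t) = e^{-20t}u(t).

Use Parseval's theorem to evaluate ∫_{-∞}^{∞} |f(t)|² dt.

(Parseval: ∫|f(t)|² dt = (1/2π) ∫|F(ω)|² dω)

∫|f(t)|² dt = \frac{1}{40}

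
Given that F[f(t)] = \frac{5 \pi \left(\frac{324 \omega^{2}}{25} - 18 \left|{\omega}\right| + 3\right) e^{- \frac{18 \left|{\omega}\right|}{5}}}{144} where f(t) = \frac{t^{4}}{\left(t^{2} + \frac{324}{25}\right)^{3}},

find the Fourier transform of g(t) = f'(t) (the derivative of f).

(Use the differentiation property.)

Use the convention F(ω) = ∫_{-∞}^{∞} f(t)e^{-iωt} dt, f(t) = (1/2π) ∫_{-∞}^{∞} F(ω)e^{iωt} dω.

F[g](ω) = \frac{i \pi \omega \left(108 \omega^{2} - 150 \left|{\omega}\right| + 25\right) e^{- \frac{18 \left|{\omega}\right|}{5}}}{240}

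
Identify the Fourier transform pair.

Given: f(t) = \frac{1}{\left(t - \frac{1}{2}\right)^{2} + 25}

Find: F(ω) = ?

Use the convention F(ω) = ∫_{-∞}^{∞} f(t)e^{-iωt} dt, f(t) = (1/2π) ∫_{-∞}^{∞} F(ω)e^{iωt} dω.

F(ω) = \frac{\pi e^{- \frac{i \omega}{2} - 5 \left|{\omega}\right|}}{5}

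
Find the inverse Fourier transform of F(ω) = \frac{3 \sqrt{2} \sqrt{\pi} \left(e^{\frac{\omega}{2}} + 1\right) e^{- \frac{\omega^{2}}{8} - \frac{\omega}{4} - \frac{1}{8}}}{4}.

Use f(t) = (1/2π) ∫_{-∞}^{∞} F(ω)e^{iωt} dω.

f(t) = 3 e^{- 2 t^{2}} \cos{\left(t \right)}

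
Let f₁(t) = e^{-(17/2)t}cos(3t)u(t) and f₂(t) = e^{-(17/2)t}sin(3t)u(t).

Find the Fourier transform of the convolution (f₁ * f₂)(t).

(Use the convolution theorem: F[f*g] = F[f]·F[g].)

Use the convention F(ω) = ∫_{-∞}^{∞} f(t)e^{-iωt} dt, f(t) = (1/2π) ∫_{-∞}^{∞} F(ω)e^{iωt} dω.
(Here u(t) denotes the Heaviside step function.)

F[f₁*f₂](ω) = \frac{24 \left(2 i \omega + 17\right)}{\left(\left(2 i \omega + 17\right)^{2} + 36\right)^{2}}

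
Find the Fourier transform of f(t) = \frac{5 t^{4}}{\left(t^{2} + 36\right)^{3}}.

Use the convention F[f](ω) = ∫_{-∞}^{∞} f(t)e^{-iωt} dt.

F(ω) = \frac{5 \pi \left(12 \omega^{2} - 10 \left|{\omega}\right| + 1\right) e^{- 6 \left|{\omega}\right|}}{16}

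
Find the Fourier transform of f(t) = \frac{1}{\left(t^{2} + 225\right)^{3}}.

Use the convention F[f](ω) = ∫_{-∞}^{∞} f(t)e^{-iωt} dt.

F(ω) = \frac{\pi \left(75 \omega^{2} + 15 \left|{\omega}\right| + 1\right) e^{- 15 \left|{\omega}\right|}}{2025000}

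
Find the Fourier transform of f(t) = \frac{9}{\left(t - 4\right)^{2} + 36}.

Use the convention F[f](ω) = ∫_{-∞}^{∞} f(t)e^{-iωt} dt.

F(ω) = \frac{3 \pi e^{- 4 i \omega - 6 \left|{\omega}\right|}}{2}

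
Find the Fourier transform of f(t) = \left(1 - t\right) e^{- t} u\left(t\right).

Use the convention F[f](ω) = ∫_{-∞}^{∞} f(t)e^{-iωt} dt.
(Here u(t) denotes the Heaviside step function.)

F(ω) = \frac{i \omega}{- \omega^{2} + 2 i \omega + 1}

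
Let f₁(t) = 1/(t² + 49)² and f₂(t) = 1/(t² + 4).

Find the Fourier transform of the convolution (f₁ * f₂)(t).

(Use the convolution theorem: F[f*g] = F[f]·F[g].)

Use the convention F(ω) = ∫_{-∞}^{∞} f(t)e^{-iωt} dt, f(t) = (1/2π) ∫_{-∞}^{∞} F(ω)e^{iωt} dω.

F[f₁*f₂](ω) = \frac{\pi^{2} \left(7 \left|{\omega}\right| + 1\right) e^{- 9 \left|{\omega}\right|}}{1372}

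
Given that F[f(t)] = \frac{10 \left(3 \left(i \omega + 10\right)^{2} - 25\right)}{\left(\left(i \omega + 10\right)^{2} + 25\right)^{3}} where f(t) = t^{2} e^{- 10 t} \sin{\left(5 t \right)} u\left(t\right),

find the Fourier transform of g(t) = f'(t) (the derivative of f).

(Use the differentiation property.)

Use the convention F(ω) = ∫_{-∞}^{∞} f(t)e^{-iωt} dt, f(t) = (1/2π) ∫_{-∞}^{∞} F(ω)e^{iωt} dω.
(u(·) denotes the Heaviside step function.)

F[g](ω) = \frac{10 i \omega \left(3 \left(i \omega + 10\right)^{2} - 25\right)}{\left(\left(i \omega + 10\right)^{2} + 25\right)^{3}}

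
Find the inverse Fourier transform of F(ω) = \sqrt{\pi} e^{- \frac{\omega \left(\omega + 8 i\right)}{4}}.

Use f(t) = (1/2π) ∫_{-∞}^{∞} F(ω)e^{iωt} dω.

f(t) = e^{- \left(t - 2\right)^{2}}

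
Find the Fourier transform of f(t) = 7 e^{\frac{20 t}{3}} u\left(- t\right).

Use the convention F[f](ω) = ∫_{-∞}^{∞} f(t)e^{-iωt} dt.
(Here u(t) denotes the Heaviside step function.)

F(ω) = - \frac{21}{3 i \omega - 20}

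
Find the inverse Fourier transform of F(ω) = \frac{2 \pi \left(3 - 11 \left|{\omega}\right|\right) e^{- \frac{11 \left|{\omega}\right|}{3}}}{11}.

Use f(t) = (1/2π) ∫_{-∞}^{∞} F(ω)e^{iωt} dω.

f(t) = \frac{4 t^{2}}{\left(t^{2} + \frac{121}{9}\right)^{2}}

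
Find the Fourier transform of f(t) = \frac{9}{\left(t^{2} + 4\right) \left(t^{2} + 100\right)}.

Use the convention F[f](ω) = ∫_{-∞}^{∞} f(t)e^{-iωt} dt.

F(ω) = \frac{3 \pi \left(5 e^{8 \left|{\omega}\right|} - 1\right) e^{- 10 \left|{\omega}\right|}}{320}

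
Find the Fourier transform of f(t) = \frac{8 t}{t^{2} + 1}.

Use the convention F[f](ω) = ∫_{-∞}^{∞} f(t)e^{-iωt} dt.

F(ω) = - 8 i \pi e^{- \left|{\omega}\right|} \operatorname{sign}{\left(\omega \right)}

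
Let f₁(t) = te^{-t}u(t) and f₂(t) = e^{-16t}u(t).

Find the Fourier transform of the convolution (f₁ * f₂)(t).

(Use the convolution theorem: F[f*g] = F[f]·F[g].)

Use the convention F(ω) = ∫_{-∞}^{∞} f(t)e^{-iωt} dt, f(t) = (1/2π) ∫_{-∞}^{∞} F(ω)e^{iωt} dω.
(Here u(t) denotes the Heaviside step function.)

F[f₁*f₂](ω) = \frac{1}{\left(i \omega + 1\right)^{2} \left(i \omega + 16\right)}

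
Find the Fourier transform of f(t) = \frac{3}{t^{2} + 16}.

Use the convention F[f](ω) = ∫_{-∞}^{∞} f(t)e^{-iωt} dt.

F(ω) = \frac{3 \pi e^{- 4 \left|{\omega}\right|}}{4}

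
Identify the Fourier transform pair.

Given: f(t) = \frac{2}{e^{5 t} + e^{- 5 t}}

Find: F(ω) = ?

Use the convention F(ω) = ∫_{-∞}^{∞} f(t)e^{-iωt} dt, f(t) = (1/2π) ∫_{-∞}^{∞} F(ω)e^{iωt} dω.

F(ω) = \frac{\pi}{5 \cosh{\left(\frac{\pi \omega}{10} \right)}}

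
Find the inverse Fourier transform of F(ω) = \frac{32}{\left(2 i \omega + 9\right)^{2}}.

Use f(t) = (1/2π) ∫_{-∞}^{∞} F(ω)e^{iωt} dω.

f(t) = 8 t e^{- \frac{9 t}{2}} u\left(t\right)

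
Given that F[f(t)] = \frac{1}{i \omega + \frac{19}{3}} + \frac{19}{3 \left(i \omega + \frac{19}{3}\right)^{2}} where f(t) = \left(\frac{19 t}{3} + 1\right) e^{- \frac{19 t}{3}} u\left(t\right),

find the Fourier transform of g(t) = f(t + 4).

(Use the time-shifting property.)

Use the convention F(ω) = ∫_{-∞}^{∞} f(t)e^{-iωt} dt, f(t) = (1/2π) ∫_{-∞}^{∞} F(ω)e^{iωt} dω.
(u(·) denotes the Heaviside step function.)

F[g](ω) = \frac{\left(- 9 i \omega - 114\right) e^{4 i \omega}}{9 \omega^{2} - 114 i \omega - 361}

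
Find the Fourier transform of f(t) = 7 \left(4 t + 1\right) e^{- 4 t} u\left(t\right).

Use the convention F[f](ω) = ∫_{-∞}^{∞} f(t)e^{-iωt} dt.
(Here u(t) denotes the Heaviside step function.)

F(ω) = \frac{7 \left(- i \omega - 8\right)}{\omega^{2} - 8 i \omega - 16}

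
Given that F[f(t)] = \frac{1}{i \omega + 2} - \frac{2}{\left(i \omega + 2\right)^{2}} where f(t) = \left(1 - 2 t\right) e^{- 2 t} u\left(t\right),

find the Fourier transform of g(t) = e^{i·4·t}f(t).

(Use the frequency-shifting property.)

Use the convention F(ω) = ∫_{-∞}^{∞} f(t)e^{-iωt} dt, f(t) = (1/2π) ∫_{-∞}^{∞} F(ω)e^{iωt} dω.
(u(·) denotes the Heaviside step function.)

F[g](ω) = \frac{i \left(4 - \omega\right)}{\omega^{2} - 4 \omega \left(2 + i\right) + 12 + 16 i}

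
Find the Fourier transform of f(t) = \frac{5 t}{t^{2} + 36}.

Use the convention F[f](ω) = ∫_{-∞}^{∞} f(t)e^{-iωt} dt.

F(ω) = - 5 i \pi e^{- 6 \left|{\omega}\right|} \operatorname{sign}{\left(\omega \right)}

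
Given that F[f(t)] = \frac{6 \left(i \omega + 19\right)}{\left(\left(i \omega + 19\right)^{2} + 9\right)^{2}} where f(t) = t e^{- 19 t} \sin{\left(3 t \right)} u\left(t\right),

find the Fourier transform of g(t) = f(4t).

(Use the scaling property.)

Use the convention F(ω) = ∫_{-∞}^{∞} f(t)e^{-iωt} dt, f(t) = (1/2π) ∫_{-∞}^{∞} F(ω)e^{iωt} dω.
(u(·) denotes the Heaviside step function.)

F[g](ω) = \frac{96 \left(i \omega + 76\right)}{\left(\left(i \omega + 76\right)^{2} + 144\right)^{2}}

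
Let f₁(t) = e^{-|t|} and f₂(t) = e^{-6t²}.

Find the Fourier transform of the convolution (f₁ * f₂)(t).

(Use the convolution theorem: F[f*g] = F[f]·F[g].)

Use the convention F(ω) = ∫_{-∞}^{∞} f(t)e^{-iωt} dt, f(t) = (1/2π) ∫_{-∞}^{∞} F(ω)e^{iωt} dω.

F[f₁*f₂](ω) = \frac{\sqrt{6} \sqrt{\pi} e^{- \frac{\omega^{2}}{24}}}{3 \left(\omega^{2} + 1\right)}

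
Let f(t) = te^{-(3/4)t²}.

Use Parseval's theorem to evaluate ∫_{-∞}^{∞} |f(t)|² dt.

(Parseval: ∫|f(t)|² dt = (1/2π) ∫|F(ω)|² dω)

∫|f(t)|² dt = \frac{\sqrt{6} \sqrt{\pi}}{9}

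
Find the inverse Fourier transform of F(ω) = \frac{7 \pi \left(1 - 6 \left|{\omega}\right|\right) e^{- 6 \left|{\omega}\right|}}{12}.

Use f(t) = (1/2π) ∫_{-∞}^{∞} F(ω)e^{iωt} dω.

f(t) = \frac{7 t^{2}}{\left(t^{2} + 36\right)^{2}}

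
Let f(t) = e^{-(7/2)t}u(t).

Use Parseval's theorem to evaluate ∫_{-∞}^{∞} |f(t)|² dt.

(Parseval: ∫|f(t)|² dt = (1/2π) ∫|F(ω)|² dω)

∫|f(t)|² dt = \frac{1}{7}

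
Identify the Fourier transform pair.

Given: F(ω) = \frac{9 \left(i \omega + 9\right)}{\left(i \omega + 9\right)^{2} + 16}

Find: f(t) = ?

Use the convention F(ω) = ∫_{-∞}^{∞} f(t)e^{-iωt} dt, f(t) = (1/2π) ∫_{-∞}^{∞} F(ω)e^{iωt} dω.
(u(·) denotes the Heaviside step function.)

f(t) = 9 e^{- 9 t} \cos{\left(4 t \right)} u\left(t\right)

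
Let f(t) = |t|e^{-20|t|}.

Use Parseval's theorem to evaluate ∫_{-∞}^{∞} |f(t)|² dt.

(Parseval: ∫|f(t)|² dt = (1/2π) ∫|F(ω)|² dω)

∫|f(t)|² dt = \frac{1}{16000}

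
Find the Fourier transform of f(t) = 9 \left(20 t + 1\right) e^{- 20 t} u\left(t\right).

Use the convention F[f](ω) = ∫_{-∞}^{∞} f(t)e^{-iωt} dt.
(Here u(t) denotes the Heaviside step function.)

F(ω) = \frac{9 \left(- i \omega - 40\right)}{\omega^{2} - 40 i \omega - 400}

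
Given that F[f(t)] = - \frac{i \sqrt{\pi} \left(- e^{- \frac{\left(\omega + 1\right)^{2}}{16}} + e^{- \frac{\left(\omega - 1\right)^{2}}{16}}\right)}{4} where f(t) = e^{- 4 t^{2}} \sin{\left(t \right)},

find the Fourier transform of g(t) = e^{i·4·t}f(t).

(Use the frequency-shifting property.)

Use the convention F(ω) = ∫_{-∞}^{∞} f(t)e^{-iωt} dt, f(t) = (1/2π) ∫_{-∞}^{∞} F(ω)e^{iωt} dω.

F[g](ω) = \frac{i \sqrt{\pi} \left(e - e^{\frac{\omega}{4}}\right) e^{- \frac{\omega^{2}}{16} + \frac{3 \omega}{8} - \frac{25}{16}}}{4}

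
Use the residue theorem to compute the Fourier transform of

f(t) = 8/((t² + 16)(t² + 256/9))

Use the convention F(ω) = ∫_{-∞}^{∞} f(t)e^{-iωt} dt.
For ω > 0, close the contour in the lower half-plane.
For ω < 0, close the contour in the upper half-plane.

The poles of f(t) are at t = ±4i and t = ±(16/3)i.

Let g(z) = f(z)e^{-iωz}; for large |z| the factor e^{-iωz} decays in the lower half-plane when ω > 0 and in the upper half-plane when ω < 0.

Case ω > 0 (lower half-plane, clockwise contour ⇒ F(ω) = -2πi·ΣRes):
  Res_{z = - 4 i} g(z) = \frac{9 i e^{- 4 \omega}}{112}
  Res_{z = - \frac{16 i}{3}} g(z) = - \frac{27 i e^{- \frac{16 \omega}{3}}}{448}
  F(ω) = -2πi·ΣRes = \frac{9 \pi e^{- 4 \omega}}{56} - \frac{27 \pi e^{- \frac{16 \omega}{3}}}{224}

Case ω < 0 (upper half-plane, counterclockwise contour ⇒ F(ω) = +2πi·ΣRes):
  Res_{z = 4 i} g(z) = - \frac{9 i e^{4 \omega}}{112}
  Res_{z = \frac{16 i}{3}} g(z) = \frac{27 i e^{\frac{16 \omega}{3}}}{448}
  F(ω) = 2πi·ΣRes = \frac{9 \pi \left(- 3 e^{\frac{16 \omega}{3}} + 4 e^{4 \omega}\right)}{224}

Both cases combine into a single formula in |ω|:

F(ω) = \frac{9 \pi e^{- 4 \left|{\omega}\right|}}{56} - \frac{27 \pi e^{- \frac{16 \left|{\omega}\right|}{3}}}{224}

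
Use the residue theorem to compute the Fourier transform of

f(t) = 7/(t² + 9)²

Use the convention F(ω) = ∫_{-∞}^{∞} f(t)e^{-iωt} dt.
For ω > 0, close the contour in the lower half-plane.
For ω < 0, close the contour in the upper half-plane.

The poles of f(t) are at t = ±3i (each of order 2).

Let g(z) = f(z)e^{-iωz}; for large |z| the factor e^{-iωz} decays in the lower half-plane when ω > 0 and in the upper half-plane when ω < 0.

Case ω > 0 (lower half-plane, clockwise contour ⇒ F(ω) = -2πi·ΣRes):
  Res_{z = - 3 i} g(z) = \frac{7 i \left(3 \omega + 1\right) e^{- 3 \omega}}{108} (pole of order 2)
  F(ω) = -2πi·ΣRes = \frac{7 \pi \left(3 \omega + 1\right) e^{- 3 \omega}}{54}

Case ω < 0 (upper half-plane, counterclockwise contour ⇒ F(ω) = +2πi·ΣRes):
  Res_{z = 3 i} g(z) = \frac{7 i \left(3 \omega - 1\right) e^{3 \omega}}{108} (pole of order 2)
  F(ω) = 2πi·ΣRes = \frac{7 \pi \left(1 - 3 \omega\right) e^{3 \omega}}{54}

Both cases combine into a single formula in |ω|:

F(ω) = \frac{7 \pi \left(3 \left|{\omega}\right| + 1\right) e^{- 3 \left|{\omega}\right|}}{54}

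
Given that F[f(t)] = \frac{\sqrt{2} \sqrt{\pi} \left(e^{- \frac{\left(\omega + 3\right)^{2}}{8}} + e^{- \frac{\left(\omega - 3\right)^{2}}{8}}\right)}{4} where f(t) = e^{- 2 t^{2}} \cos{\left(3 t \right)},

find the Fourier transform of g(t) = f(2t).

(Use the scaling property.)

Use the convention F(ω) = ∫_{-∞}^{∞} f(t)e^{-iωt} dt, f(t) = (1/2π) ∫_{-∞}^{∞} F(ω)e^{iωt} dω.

F[g](ω) = \frac{\sqrt{2} \sqrt{\pi} \left(e^{\frac{3 \omega}{4}} + 1\right) e^{- \frac{\omega^{2}}{32} - \frac{3 \omega}{8} - \frac{9}{8}}}{8}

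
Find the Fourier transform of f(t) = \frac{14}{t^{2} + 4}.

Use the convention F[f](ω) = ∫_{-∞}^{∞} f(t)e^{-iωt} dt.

F(ω) = 7 \pi e^{- 2 \left|{\omega}\right|}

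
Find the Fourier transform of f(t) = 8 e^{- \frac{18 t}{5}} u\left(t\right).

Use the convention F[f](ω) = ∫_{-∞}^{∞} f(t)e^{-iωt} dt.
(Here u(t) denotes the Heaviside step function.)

F(ω) = \frac{40}{5 i \omega + 18}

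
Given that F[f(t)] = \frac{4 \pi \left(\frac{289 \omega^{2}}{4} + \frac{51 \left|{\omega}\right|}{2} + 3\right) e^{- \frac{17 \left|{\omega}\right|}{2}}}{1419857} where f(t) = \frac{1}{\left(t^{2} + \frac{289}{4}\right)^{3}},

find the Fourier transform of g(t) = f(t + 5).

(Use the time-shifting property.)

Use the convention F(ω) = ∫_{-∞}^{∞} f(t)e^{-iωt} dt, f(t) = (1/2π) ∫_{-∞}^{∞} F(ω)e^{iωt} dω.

F[g](ω) = \frac{\pi \left(289 \omega^{2} + 102 \left|{\omega}\right| + 12\right) e^{5 i \omega - \frac{17 \left|{\omega}\right|}{2}}}{1419857}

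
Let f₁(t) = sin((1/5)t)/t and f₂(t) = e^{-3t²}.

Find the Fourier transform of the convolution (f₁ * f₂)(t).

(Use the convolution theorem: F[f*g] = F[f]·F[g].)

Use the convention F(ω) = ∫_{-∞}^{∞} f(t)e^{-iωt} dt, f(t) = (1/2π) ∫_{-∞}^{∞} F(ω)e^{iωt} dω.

F[f₁*f₂](ω) = \begin{cases} \frac{\sqrt{3} \pi^{\frac{3}{2}} e^{- \frac{\omega^{2}}{12}}}{3} & \text{for}\: \omega > - \frac{1}{5} \wedge \omega < \frac{1}{5} \\0 & \text{otherwise} \end{cases}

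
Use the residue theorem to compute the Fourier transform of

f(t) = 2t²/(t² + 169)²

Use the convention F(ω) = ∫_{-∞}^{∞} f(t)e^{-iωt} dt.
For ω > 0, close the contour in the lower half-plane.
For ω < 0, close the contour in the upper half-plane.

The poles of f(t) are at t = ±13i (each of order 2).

Let g(z) = f(z)e^{-iωz}; for large |z| the factor e^{-iωz} decays in the lower half-plane when ω > 0 and in the upper half-plane when ω < 0.

Case ω > 0 (lower half-plane, clockwise contour ⇒ F(ω) = -2πi·ΣRes):
  Res_{z = - 13 i} g(z) = \frac{i \left(1 - 13 \omega\right) e^{- 13 \omega}}{26} (pole of order 2)
  F(ω) = -2πi·ΣRes = \frac{\pi \left(1 - 13 \omega\right) e^{- 13 \omega}}{13}

Case ω < 0 (upper half-plane, counterclockwise contour ⇒ F(ω) = +2πi·ΣRes):
  Res_{z = 13 i} g(z) = \frac{i \left(- 13 \omega - 1\right) e^{13 \omega}}{26} (pole of order 2)
  F(ω) = 2πi·ΣRes = \frac{\pi \left(13 \omega + 1\right) e^{13 \omega}}{13}

Both cases combine into a single formula in |ω|:

F(ω) = \frac{\pi \left(1 - 13 \left|{\omega}\right|\right) e^{- 13 \left|{\omega}\right|}}{13}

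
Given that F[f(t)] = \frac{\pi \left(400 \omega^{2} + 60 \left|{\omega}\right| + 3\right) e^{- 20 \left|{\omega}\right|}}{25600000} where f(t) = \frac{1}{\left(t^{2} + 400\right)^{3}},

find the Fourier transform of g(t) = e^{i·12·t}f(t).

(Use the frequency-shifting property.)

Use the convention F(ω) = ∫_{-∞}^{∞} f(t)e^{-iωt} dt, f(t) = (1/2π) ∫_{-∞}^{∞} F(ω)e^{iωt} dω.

F[g](ω) = \frac{\pi \left(400 \left(\omega - 12\right)^{2} + 60 \left|{\omega - 12}\right| + 3\right) e^{- 20 \left|{\omega - 12}\right|}}{25600000}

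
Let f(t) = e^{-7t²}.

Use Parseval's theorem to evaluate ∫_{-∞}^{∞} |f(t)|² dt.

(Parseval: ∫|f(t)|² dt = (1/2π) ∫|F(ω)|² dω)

∫|f(t)|² dt = \frac{\sqrt{14} \sqrt{\pi}}{14}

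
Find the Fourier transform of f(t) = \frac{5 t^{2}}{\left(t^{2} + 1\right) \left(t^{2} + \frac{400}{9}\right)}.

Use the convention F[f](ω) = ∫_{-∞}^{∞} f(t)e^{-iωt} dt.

F(ω) = - \frac{45 \pi e^{- \left|{\omega}\right|}}{391} + \frac{300 \pi e^{- \frac{20 \left|{\omega}\right|}{3}}}{391}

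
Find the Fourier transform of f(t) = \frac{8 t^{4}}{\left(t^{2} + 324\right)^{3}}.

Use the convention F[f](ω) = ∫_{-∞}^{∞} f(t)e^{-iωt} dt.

F(ω) = \frac{\pi \left(108 \omega^{2} - 30 \left|{\omega}\right| + 1\right) e^{- 18 \left|{\omega}\right|}}{6}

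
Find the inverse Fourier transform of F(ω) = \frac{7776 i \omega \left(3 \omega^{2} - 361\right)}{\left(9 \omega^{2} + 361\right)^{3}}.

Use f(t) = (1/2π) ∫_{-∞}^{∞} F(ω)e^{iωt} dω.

f(t) = 8 t e^{- \frac{19 \left|{t}\right|}{3}} \left|{t}\right|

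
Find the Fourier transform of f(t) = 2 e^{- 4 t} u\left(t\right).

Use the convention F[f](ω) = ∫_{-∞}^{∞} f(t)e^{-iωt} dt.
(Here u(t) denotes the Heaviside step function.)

F(ω) = \frac{2}{i \omega + 4}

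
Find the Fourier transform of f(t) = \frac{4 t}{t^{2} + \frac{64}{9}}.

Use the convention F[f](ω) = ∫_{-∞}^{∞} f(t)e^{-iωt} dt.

F(ω) = - 4 i \pi e^{- \frac{8 \left|{\omega}\right|}{3}} \operatorname{sign}{\left(\omega \right)}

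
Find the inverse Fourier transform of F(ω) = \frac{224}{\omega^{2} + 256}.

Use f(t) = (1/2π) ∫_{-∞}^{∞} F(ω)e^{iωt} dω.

f(t) = 7 e^{- 16 \left|{t}\right|}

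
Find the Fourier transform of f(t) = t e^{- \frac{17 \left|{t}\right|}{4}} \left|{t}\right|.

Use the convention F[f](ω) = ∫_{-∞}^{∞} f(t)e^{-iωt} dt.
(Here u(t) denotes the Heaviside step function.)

F(ω) = \frac{1024 i \omega \left(16 \omega^{2} - 867\right)}{\left(16 \omega^{2} + 289\right)^{3}}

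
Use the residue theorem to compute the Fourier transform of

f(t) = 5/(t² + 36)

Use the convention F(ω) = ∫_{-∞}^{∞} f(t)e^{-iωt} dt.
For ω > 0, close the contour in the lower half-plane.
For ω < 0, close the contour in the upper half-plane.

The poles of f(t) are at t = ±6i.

Let g(z) = f(z)e^{-iωz}; for large |z| the factor e^{-iωz} decays in the lower half-plane when ω > 0 and in the upper half-plane when ω < 0.

Case ω > 0 (lower half-plane, clockwise contour ⇒ F(ω) = -2πi·ΣRes):
  Res_{z = - 6 i} g(z) = \frac{5 i e^{- 6 \omega}}{12}
  F(ω) = -2πi·ΣRes = \frac{5 \pi e^{- 6 \omega}}{6}

Case ω < 0 (upper half-plane, counterclockwise contour ⇒ F(ω) = +2πi·ΣRes):
  Res_{z = 6 i} g(z) = - \frac{5 i e^{6 \omega}}{12}
  F(ω) = 2πi·ΣRes = \frac{5 \pi e^{6 \omega}}{6}

Both cases combine into a single formula in |ω|:

F(ω) = \frac{5 \pi e^{- 6 \left|{\omega}\right|}}{6}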